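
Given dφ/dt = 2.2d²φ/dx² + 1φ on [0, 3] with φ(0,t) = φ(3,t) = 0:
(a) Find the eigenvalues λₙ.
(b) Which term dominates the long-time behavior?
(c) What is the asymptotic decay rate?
Eigenvalues: λₙ = 2.2n²π²/3² - 1.
First three modes:
  n=1: λ₁ = 2.2π²/3² - 1 ≈ 1.413
  n=2: λ₂ = 8.8π²/3² - 1 ≈ 8.65
  n=3: λ₃ = 19.8π²/3² - 1 ≈ 20.713
Since 2.2π²/3² ≈ 2.413 > 1, all λₙ > 0.
The n=1 mode decays slowest → dominates as t → ∞.
Asymptotic: φ ~ c₁ sin(πx/3) e^{-λ₁t} with decay rate λ₁ ≈ 1.413.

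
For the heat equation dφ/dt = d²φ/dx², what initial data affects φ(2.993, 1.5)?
The entire real line. The heat equation has infinite propagation speed: any initial disturbance instantly affects all points (though exponentially small far away).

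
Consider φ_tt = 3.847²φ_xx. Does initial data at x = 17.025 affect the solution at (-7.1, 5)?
No. The domain of dependence is [-26.335, 12.135], and 17.025 is outside this interval.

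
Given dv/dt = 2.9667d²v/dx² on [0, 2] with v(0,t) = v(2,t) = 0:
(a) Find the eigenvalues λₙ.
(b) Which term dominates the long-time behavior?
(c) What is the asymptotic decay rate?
Eigenvalues: λₙ = 2.9667n²π²/2².
First three modes:
  n=1: λ₁ = 2.9667π²/2² ≈ 7.32
  n=2: λ₂ = 11.8668π²/2² ≈ 29.28 (4× faster decay)
  n=3: λ₃ = 26.7003π²/2² ≈ 65.88 (9× faster decay)
As t → ∞, higher modes decay exponentially faster. The n=1 mode dominates: v ~ c₁ sin(πx/2) e^{-λ₁t}.
Decay rate: λ₁ = 2.9667π²/2² ≈ 7.32.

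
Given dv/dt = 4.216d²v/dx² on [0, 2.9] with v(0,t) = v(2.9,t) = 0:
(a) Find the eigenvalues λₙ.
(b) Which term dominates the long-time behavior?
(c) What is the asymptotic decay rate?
Eigenvalues: λₙ = 4.216n²π²/2.9².
First three modes:
  n=1: λ₁ = 4.216π²/2.9² ≈ 4.948
  n=2: λ₂ = 16.864π²/2.9² ≈ 19.791 (4× faster decay)
  n=3: λ₃ = 37.944π²/2.9² ≈ 44.529 (9× faster decay)
As t → ∞, higher modes decay exponentially faster. The n=1 mode dominates: v ~ c₁ sin(πx/2.9) e^{-λ₁t}.
Decay rate: λ₁ = 4.216π²/2.9² ≈ 4.948.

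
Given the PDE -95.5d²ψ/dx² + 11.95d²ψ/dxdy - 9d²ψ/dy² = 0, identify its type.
The second-order coefficients are A = -95.5, B = 11.95, C = -9. Since B² - 4AC = -3295.1975 < 0, this is an elliptic PDE.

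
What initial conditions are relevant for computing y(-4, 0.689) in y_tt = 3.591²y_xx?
Domain of dependence: [-6.474199, -1.525801]. Signals travel at speed 3.591, so data within |x - -4| ≤ 3.591·0.689 = 2.474199 can reach the point.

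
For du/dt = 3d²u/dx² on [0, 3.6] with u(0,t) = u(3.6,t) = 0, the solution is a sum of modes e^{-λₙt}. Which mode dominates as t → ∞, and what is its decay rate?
Eigenvalues: λₙ = 3n²π²/3.6².
First three modes:
  n=1: λ₁ = 3π²/3.6² ≈ 2.285
  n=2: λ₂ = 12π²/3.6² ≈ 9.139 (4× faster decay)
  n=3: λ₃ = 27π²/3.6² ≈ 20.562 (9× faster decay)
As t → ∞, higher modes decay exponentially faster. The n=1 mode dominates: u ~ c₁ sin(πx/3.6) e^{-λ₁t}.
Decay rate: λ₁ = 3π²/3.6² ≈ 2.285.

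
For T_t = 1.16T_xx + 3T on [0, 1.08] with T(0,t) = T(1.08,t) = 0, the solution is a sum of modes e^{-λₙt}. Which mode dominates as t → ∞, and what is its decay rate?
Eigenvalues: λₙ = 1.16n²π²/1.08² - 3.
First three modes:
  n=1: λ₁ = 1.16π²/1.08² - 3 ≈ 6.815
  n=2: λ₂ = 4.64π²/1.08² - 3 ≈ 36.262
  n=3: λ₃ = 10.44π²/1.08² - 3 ≈ 85.339
Since 1.16π²/1.08² ≈ 9.815 > 3, all λₙ > 0.
The n=1 mode decays slowest → dominates as t → ∞.
Asymptotic: T ~ c₁ sin(πx/1.08) e^{-λ₁t} with decay rate λ₁ ≈ 6.815.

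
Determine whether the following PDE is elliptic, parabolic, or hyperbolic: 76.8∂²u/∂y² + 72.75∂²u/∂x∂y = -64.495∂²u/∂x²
Rewriting in standard form: 64.495∂²u/∂x² + 72.75∂²u/∂x∂y + 76.8∂²u/∂y² = 0. Coefficients: A = 64.495, B = 72.75, C = 76.8. B² - 4AC = -14520.3015, which is negative, so the equation is elliptic.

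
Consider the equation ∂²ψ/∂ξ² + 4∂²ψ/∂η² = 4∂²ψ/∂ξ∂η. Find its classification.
Rewriting in standard form: ∂²ψ/∂ξ² - 4∂²ψ/∂ξ∂η + 4∂²ψ/∂η² = 0. Parabolic. (A = 1, B = -4, C = 4 gives B² - 4AC = 0.)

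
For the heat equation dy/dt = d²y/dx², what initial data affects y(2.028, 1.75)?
The entire real line. The heat equation has infinite propagation speed: any initial disturbance instantly affects all points (though exponentially small far away).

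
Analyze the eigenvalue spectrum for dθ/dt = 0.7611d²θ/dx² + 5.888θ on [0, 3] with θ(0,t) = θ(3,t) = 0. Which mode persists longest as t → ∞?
Eigenvalues: λₙ = 0.7611n²π²/3² - 5.888.
First three modes:
  n=1: λ₁ = 0.7611π²/3² - 5.888 ≈ -5.053
  n=2: λ₂ = 3.0444π²/3² - 5.888 ≈ -2.549
  n=3: λ₃ = 6.8499π²/3² - 5.888 ≈ 1.624
Since 0.7611π²/3² ≈ 0.835 < 5.888, λ₁ < 0.
The n=1 mode grows fastest (−λₙ is largest for n=1) → dominates.
Asymptotic: θ ~ c₁ sin(πx/3) e^{5.053t} (exponential growth at rate −λ₁ ≈ 5.053).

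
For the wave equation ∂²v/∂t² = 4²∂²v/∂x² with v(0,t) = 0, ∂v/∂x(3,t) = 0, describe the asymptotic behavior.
v oscillates (no decay). Energy is conserved; the solution oscillates indefinitely as standing waves.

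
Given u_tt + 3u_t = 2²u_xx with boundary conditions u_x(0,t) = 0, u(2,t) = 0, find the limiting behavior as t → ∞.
u → 0. Damping (γ=3) dissipates energy; oscillations decay exponentially.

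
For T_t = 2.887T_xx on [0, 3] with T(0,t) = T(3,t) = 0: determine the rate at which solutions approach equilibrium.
Eigenvalues: λₙ = 2.887n²π²/3².
First three modes:
  n=1: λ₁ = 2.887π²/3² ≈ 3.166
  n=2: λ₂ = 11.548π²/3² ≈ 12.664 (4× faster decay)
  n=3: λ₃ = 25.983π²/3² ≈ 28.494 (9× faster decay)
As t → ∞, higher modes decay exponentially faster. The n=1 mode dominates: T ~ c₁ sin(πx/3) e^{-λ₁t}.
Decay rate: λ₁ = 2.887π²/3² ≈ 3.166.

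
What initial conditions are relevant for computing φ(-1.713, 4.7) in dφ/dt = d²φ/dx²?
The entire real line. The heat equation has infinite propagation speed: any initial disturbance instantly affects all points (though exponentially small far away).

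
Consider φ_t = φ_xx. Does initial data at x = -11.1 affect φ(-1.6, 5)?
Yes, for any finite x. The heat equation has infinite propagation speed, so all initial data affects all points at any t > 0.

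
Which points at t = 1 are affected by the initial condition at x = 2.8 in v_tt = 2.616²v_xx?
Domain of influence: [0.184, 5.416]. Data at x = 2.8 spreads outward at speed 2.616.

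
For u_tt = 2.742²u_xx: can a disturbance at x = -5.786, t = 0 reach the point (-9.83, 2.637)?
Yes. The domain of dependence is [-17.060654, -2.599346], and -5.786 ∈ [-17.060654, -2.599346].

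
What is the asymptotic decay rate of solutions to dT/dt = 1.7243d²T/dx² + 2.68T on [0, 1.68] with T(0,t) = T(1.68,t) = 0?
Eigenvalues: λₙ = 1.7243n²π²/1.68² - 2.68.
First three modes:
  n=1: λ₁ = 1.7243π²/1.68² - 2.68 ≈ 3.35
  n=2: λ₂ = 6.8972π²/1.68² - 2.68 ≈ 21.439
  n=3: λ₃ = 15.5187π²/1.68² - 2.68 ≈ 51.587
Since 1.7243π²/1.68² ≈ 6.03 > 2.68, all λₙ > 0.
The n=1 mode decays slowest → dominates as t → ∞.
Asymptotic: T ~ c₁ sin(πx/1.68) e^{-λ₁t} with decay rate λ₁ ≈ 3.35.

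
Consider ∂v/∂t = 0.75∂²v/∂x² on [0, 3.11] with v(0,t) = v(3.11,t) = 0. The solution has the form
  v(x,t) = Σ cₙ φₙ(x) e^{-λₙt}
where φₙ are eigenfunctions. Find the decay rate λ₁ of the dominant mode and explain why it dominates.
Eigenvalues: λₙ = 0.75n²π²/3.11².
First three modes:
  n=1: λ₁ = 0.75π²/3.11² ≈ 0.765
  n=2: λ₂ = 3π²/3.11² ≈ 3.061 (4× faster decay)
  n=3: λ₃ = 6.75π²/3.11² ≈ 6.888 (9× faster decay)
As t → ∞, higher modes decay exponentially faster. The n=1 mode dominates: v ~ c₁ sin(πx/3.11) e^{-λ₁t}.
Decay rate: λ₁ = 0.75π²/3.11² ≈ 0.765.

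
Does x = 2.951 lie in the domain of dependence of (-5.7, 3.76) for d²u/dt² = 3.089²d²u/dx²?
Yes. The domain of dependence is [-17.31464, 5.91464], and 2.951 ∈ [-17.31464, 5.91464].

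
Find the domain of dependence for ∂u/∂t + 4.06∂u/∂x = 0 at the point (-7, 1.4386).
A single point: x = -12.840716. The characteristic through (-7, 1.4386) is x - 4.06t = const, so x = -7 - 4.06·1.4386 = -12.840716.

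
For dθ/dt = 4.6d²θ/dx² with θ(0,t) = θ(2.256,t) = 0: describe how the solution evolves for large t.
θ → 0. Heat diffuses out through both boundaries.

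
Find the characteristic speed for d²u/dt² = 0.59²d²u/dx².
Speed = 0.59. Information travels along characteristics x = x₀ ± 0.59t.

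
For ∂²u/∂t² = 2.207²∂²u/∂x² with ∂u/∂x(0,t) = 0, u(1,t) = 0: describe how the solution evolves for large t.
u oscillates (no decay). Energy is conserved; the solution oscillates indefinitely as standing waves.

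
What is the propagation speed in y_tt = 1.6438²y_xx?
Speed = 1.6438. Information travels along characteristics x = x₀ ± 1.6438t.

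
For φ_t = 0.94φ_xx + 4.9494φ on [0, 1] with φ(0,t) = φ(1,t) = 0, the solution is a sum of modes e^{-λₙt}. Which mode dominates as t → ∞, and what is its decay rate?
Eigenvalues: λₙ = 0.94n²π²/1² - 4.9494.
First three modes:
  n=1: λ₁ = 0.94π² - 4.9494 ≈ 4.328
  n=2: λ₂ = 3.76π² - 4.9494 ≈ 32.16
  n=3: λ₃ = 8.46π² - 4.9494 ≈ 78.547
Since 0.94π² ≈ 9.277 > 4.9494, all λₙ > 0.
The n=1 mode decays slowest → dominates as t → ∞.
Asymptotic: φ ~ c₁ sin(πx/1) e^{-λ₁t} with decay rate λ₁ ≈ 4.328.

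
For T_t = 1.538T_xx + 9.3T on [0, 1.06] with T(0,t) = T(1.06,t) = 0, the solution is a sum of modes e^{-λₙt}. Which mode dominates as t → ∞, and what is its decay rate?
Eigenvalues: λₙ = 1.538n²π²/1.06² - 9.3.
First three modes:
  n=1: λ₁ = 1.538π²/1.06² - 9.3 ≈ 4.21
  n=2: λ₂ = 6.152π²/1.06² - 9.3 ≈ 44.739
  n=3: λ₃ = 13.842π²/1.06² - 9.3 ≈ 112.287
Since 1.538π²/1.06² ≈ 13.51 > 9.3, all λₙ > 0.
The n=1 mode decays slowest → dominates as t → ∞.
Asymptotic: T ~ c₁ sin(πx/1.06) e^{-λ₁t} with decay rate λ₁ ≈ 4.21.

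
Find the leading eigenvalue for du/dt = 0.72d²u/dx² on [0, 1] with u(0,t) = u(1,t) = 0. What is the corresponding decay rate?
Eigenvalues: λₙ = 0.72n²π².
First three modes:
  n=1: λ₁ = 0.72π² ≈ 7.106
  n=2: λ₂ = 2.88π² ≈ 28.424 (4× faster decay)
  n=3: λ₃ = 6.48π² ≈ 63.955 (9× faster decay)
As t → ∞, higher modes decay exponentially faster. The n=1 mode dominates: u ~ c₁ sin(πx) e^{-λ₁t}.
Decay rate: λ₁ = 0.72π² ≈ 7.106.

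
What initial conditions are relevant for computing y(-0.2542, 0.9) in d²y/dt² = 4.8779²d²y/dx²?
Domain of dependence: [-4.64431, 4.13591]. Signals travel at speed 4.8779, so data within |x - -0.2542| ≤ 4.8779·0.9 = 4.39011 can reach the point.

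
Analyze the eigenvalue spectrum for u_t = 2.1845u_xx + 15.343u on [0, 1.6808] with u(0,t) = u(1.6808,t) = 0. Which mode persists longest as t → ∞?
Eigenvalues: λₙ = 2.1845n²π²/1.6808² - 15.343.
First three modes:
  n=1: λ₁ = 2.1845π²/1.6808² - 15.343 ≈ -7.711
  n=2: λ₂ = 8.738π²/1.6808² - 15.343 ≈ 15.184
  n=3: λ₃ = 19.6605π²/1.6808² - 15.343 ≈ 53.342
Since 2.1845π²/1.6808² ≈ 7.632 < 15.343, λ₁ < 0.
The n=1 mode grows fastest (−λₙ is largest for n=1) → dominates.
Asymptotic: u ~ c₁ sin(πx/1.6808) e^{7.711t} (exponential growth at rate −λ₁ ≈ 7.711).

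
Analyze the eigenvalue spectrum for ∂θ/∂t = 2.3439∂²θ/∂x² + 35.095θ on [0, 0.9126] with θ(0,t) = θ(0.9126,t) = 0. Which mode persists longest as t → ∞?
Eigenvalues: λₙ = 2.3439n²π²/0.9126² - 35.095.
First three modes:
  n=1: λ₁ = 2.3439π²/0.9126² - 35.095 ≈ -7.318
  n=2: λ₂ = 9.3756π²/0.9126² - 35.095 ≈ 76.011
  n=3: λ₃ = 21.0951π²/0.9126² - 35.095 ≈ 214.894
Since 2.3439π²/0.9126² ≈ 27.777 < 35.095, λ₁ < 0.
The n=1 mode grows fastest (−λₙ is largest for n=1) → dominates.
Asymptotic: θ ~ c₁ sin(πx/0.9126) e^{7.318t} (exponential growth at rate −λ₁ ≈ 7.318).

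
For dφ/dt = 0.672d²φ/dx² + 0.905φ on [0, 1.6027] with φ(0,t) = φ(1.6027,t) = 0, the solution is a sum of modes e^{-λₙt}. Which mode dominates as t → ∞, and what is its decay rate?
Eigenvalues: λₙ = 0.672n²π²/1.6027² - 0.905.
First three modes:
  n=1: λ₁ = 0.672π²/1.6027² - 0.905 ≈ 1.677
  n=2: λ₂ = 2.688π²/1.6027² - 0.905 ≈ 9.423
  n=3: λ₃ = 6.048π²/1.6027² - 0.905 ≈ 22.333
Since 0.672π²/1.6027² ≈ 2.582 > 0.905, all λₙ > 0.
The n=1 mode decays slowest → dominates as t → ∞.
Asymptotic: φ ~ c₁ sin(πx/1.6027) e^{-λ₁t} with decay rate λ₁ ≈ 1.677.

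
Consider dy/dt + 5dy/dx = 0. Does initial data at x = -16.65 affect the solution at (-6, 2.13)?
Yes. The characteristic through (-6, 2.13) passes through x = -16.65.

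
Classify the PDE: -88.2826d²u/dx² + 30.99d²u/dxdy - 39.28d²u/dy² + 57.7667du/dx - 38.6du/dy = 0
A = -88.2826, B = 30.99, C = -39.28. Discriminant B² - 4AC = -12910.582012. Since -12910.582012 < 0, elliptic.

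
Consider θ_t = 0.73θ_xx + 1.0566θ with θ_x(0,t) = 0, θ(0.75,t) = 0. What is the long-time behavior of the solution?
As t → ∞, θ → 0. Diffusion dominates reaction (r=1.0566 < κπ²/(4L²)≈3.2); solution decays.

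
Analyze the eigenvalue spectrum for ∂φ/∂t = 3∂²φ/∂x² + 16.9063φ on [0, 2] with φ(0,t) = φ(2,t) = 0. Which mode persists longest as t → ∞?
Eigenvalues: λₙ = 3n²π²/2² - 16.9063.
First three modes:
  n=1: λ₁ = 3π²/2² - 16.9063 ≈ -9.504
  n=2: λ₂ = 12π²/2² - 16.9063 ≈ 12.703
  n=3: λ₃ = 27π²/2² - 16.9063 ≈ 49.714
Since 3π²/2² ≈ 7.402 < 16.9063, λ₁ < 0.
The n=1 mode grows fastest (−λₙ is largest for n=1) → dominates.
Asymptotic: φ ~ c₁ sin(πx/2) e^{9.504t} (exponential growth at rate −λ₁ ≈ 9.504).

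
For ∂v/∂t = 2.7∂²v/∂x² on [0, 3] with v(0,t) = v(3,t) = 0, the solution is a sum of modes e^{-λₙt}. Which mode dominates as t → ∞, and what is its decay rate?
Eigenvalues: λₙ = 2.7n²π²/3².
First three modes:
  n=1: λ₁ = 2.7π²/3² ≈ 2.961
  n=2: λ₂ = 10.8π²/3² ≈ 11.844 (4× faster decay)
  n=3: λ₃ = 24.3π²/3² ≈ 26.648 (9× faster decay)
As t → ∞, higher modes decay exponentially faster. The n=1 mode dominates: v ~ c₁ sin(πx/3) e^{-λ₁t}.
Decay rate: λ₁ = 2.7π²/3² ≈ 2.961.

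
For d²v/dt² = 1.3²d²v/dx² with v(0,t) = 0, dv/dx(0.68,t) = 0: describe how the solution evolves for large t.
v oscillates (no decay). Energy is conserved; the solution oscillates indefinitely as standing waves.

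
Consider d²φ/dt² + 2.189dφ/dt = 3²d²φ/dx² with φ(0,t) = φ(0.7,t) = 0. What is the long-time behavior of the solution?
As t → ∞, φ → 0. Damping (γ=2.189) dissipates energy; oscillations decay exponentially.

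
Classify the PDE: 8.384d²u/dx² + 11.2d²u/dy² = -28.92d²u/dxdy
Rewriting in standard form: 8.384d²u/dx² + 28.92d²u/dxdy + 11.2d²u/dy² = 0. A = 8.384, B = 28.92, C = 11.2. Discriminant B² - 4AC = 460.7632. Since 460.7632 > 0, hyperbolic.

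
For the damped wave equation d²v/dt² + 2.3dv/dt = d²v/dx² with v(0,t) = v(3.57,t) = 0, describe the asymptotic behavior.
v → 0. Damping (γ=2.3) dissipates energy; oscillations decay exponentially.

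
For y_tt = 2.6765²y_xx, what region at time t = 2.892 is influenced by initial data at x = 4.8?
Domain of influence: [-2.940438, 12.540438]. Data at x = 4.8 spreads outward at speed 2.6765.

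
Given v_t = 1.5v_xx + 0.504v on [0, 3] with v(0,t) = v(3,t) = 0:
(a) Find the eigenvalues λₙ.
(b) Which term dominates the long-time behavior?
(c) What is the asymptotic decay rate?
Eigenvalues: λₙ = 1.5n²π²/3² - 0.504.
First three modes:
  n=1: λ₁ = 1.5π²/3² - 0.504 ≈ 1.141
  n=2: λ₂ = 6π²/3² - 0.504 ≈ 6.076
  n=3: λ₃ = 13.5π²/3² - 0.504 ≈ 14.3
Since 1.5π²/3² ≈ 1.645 > 0.504, all λₙ > 0.
The n=1 mode decays slowest → dominates as t → ∞.
Asymptotic: v ~ c₁ sin(πx/3) e^{-λ₁t} with decay rate λ₁ ≈ 1.141.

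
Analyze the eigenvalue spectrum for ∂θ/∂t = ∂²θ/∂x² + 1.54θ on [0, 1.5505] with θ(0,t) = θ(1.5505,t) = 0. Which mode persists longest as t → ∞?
Eigenvalues: λₙ = n²π²/1.5505² - 1.54.
First three modes:
  n=1: λ₁ = π²/1.5505² - 1.54 ≈ 2.565
  n=2: λ₂ = 4π²/1.5505² - 1.54 ≈ 14.882
  n=3: λ₃ = 9π²/1.5505² - 1.54 ≈ 35.409
Since π²/1.5505² ≈ 4.105 > 1.54, all λₙ > 0.
The n=1 mode decays slowest → dominates as t → ∞.
Asymptotic: θ ~ c₁ sin(πx/1.5505) e^{-λ₁t} with decay rate λ₁ ≈ 2.565.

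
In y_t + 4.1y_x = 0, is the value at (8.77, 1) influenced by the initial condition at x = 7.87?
No. Only data at x = 4.67 affects (8.77, 1). Advection has one-way propagation along characteristics.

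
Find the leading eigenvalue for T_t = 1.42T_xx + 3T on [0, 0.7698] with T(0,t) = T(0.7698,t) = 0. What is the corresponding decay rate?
Eigenvalues: λₙ = 1.42n²π²/0.7698² - 3.
First three modes:
  n=1: λ₁ = 1.42π²/0.7698² - 3 ≈ 20.65
  n=2: λ₂ = 5.68π²/0.7698² - 3 ≈ 91.6
  n=3: λ₃ = 12.78π²/0.7698² - 3 ≈ 209.851
Since 1.42π²/0.7698² ≈ 23.65 > 3, all λₙ > 0.
The n=1 mode decays slowest → dominates as t → ∞.
Asymptotic: T ~ c₁ sin(πx/0.7698) e^{-λ₁t} with decay rate λ₁ ≈ 20.65.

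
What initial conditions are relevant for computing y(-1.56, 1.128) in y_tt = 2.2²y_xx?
Domain of dependence: [-4.0416, 0.9216]. Signals travel at speed 2.2, so data within |x - -1.56| ≤ 2.2·1.128 = 2.4816 can reach the point.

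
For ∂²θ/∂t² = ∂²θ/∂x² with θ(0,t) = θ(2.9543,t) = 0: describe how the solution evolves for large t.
θ oscillates (no decay). Energy is conserved; the solution oscillates indefinitely as standing waves.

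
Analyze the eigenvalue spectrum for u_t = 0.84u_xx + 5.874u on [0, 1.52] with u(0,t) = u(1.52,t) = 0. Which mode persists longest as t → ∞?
Eigenvalues: λₙ = 0.84n²π²/1.52² - 5.874.
First three modes:
  n=1: λ₁ = 0.84π²/1.52² - 5.874 ≈ -2.286
  n=2: λ₂ = 3.36π²/1.52² - 5.874 ≈ 8.479
  n=3: λ₃ = 7.56π²/1.52² - 5.874 ≈ 26.421
Since 0.84π²/1.52² ≈ 3.588 < 5.874, λ₁ < 0.
The n=1 mode grows fastest (−λₙ is largest for n=1) → dominates.
Asymptotic: u ~ c₁ sin(πx/1.52) e^{2.286t} (exponential growth at rate −λ₁ ≈ 2.286).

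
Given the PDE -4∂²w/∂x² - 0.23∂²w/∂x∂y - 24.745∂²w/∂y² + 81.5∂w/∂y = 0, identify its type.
The second-order coefficients are A = -4, B = -0.23, C = -24.745. Since B² - 4AC = -395.8671 < 0, this is an elliptic PDE.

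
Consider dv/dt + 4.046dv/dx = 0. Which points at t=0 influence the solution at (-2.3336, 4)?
A single point: x = -18.5176. The characteristic through (-2.3336, 4) is x - 4.046t = const, so x = -2.3336 - 4.046·4 = -18.5176.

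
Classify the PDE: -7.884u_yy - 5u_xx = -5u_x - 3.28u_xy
Rewriting in standard form: -5u_xx + 3.28u_xy - 7.884u_yy + 5u_x = 0. A = -5, B = 3.28, C = -7.884. Discriminant B² - 4AC = -146.9216. Since -146.9216 < 0, elliptic.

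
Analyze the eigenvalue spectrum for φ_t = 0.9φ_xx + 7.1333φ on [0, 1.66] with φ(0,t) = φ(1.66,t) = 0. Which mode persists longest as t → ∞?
Eigenvalues: λₙ = 0.9n²π²/1.66² - 7.1333.
First three modes:
  n=1: λ₁ = 0.9π²/1.66² - 7.1333 ≈ -3.91
  n=2: λ₂ = 3.6π²/1.66² - 7.1333 ≈ 5.761
  n=3: λ₃ = 8.1π²/1.66² - 7.1333 ≈ 21.878
Since 0.9π²/1.66² ≈ 3.223 < 7.1333, λ₁ < 0.
The n=1 mode grows fastest (−λₙ is largest for n=1) → dominates.
Asymptotic: φ ~ c₁ sin(πx/1.66) e^{3.91t} (exponential growth at rate −λ₁ ≈ 3.91).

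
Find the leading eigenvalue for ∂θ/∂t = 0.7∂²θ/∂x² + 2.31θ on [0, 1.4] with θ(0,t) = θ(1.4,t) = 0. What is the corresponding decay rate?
Eigenvalues: λₙ = 0.7n²π²/1.4² - 2.31.
First three modes:
  n=1: λ₁ = 0.7π²/1.4² - 2.31 ≈ 1.215
  n=2: λ₂ = 2.8π²/1.4² - 2.31 ≈ 11.789
  n=3: λ₃ = 6.3π²/1.4² - 2.31 ≈ 29.414
Since 0.7π²/1.4² ≈ 3.525 > 2.31, all λₙ > 0.
The n=1 mode decays slowest → dominates as t → ∞.
Asymptotic: θ ~ c₁ sin(πx/1.4) e^{-λ₁t} with decay rate λ₁ ≈ 1.215.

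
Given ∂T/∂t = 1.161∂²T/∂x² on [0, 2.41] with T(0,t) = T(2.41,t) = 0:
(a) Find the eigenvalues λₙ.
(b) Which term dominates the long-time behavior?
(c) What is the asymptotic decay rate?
Eigenvalues: λₙ = 1.161n²π²/2.41².
First three modes:
  n=1: λ₁ = 1.161π²/2.41² ≈ 1.973
  n=2: λ₂ = 4.644π²/2.41² ≈ 7.891 (4× faster decay)
  n=3: λ₃ = 10.449π²/2.41² ≈ 17.756 (9× faster decay)
As t → ∞, higher modes decay exponentially faster. The n=1 mode dominates: T ~ c₁ sin(πx/2.41) e^{-λ₁t}.
Decay rate: λ₁ = 1.161π²/2.41² ≈ 1.973.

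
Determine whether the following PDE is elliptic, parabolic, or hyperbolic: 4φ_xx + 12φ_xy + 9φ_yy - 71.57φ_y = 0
Coefficients: A = 4, B = 12, C = 9. B² - 4AC = 0, which is zero, so the equation is parabolic.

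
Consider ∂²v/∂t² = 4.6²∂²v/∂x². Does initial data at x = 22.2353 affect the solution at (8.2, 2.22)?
No. The domain of dependence is [-2.012, 18.412], and 22.2353 is outside this interval.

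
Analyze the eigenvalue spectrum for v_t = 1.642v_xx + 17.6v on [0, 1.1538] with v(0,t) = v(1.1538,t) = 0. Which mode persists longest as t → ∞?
Eigenvalues: λₙ = 1.642n²π²/1.1538² - 17.6.
First three modes:
  n=1: λ₁ = 1.642π²/1.1538² - 17.6 ≈ -5.427
  n=2: λ₂ = 6.568π²/1.1538² - 17.6 ≈ 31.094
  n=3: λ₃ = 14.778π²/1.1538² - 17.6 ≈ 91.961
Since 1.642π²/1.1538² ≈ 12.173 < 17.6, λ₁ < 0.
The n=1 mode grows fastest (−λₙ is largest for n=1) → dominates.
Asymptotic: v ~ c₁ sin(πx/1.1538) e^{5.427t} (exponential growth at rate −λ₁ ≈ 5.427).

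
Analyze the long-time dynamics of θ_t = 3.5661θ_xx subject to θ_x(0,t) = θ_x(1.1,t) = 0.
Long-time behavior: θ → constant (steady state). Heat is conserved (no flux at boundaries); solution approaches the spatial average.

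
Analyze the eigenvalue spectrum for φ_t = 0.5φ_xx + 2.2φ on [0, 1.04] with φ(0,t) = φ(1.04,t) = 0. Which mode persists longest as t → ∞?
Eigenvalues: λₙ = 0.5n²π²/1.04² - 2.2.
First three modes:
  n=1: λ₁ = 0.5π²/1.04² - 2.2 ≈ 2.363
  n=2: λ₂ = 2π²/1.04² - 2.2 ≈ 16.05
  n=3: λ₃ = 4.5π²/1.04² - 2.2 ≈ 38.863
Since 0.5π²/1.04² ≈ 4.563 > 2.2, all λₙ > 0.
The n=1 mode decays slowest → dominates as t → ∞.
Asymptotic: φ ~ c₁ sin(πx/1.04) e^{-λ₁t} with decay rate λ₁ ≈ 2.363.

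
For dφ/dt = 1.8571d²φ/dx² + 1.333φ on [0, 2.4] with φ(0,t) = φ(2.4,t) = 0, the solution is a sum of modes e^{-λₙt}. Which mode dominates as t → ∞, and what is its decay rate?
Eigenvalues: λₙ = 1.8571n²π²/2.4² - 1.333.
First three modes:
  n=1: λ₁ = 1.8571π²/2.4² - 1.333 ≈ 1.849
  n=2: λ₂ = 7.4284π²/2.4² - 1.333 ≈ 11.395
  n=3: λ₃ = 16.7139π²/2.4² - 1.333 ≈ 27.306
Since 1.8571π²/2.4² ≈ 3.182 > 1.333, all λₙ > 0.
The n=1 mode decays slowest → dominates as t → ∞.
Asymptotic: φ ~ c₁ sin(πx/2.4) e^{-λ₁t} with decay rate λ₁ ≈ 1.849.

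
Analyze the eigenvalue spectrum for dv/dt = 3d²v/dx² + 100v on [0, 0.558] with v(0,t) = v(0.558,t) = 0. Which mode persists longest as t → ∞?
Eigenvalues: λₙ = 3n²π²/0.558² - 100.
First three modes:
  n=1: λ₁ = 3π²/0.558² - 100 ≈ -4.906
  n=2: λ₂ = 12π²/0.558² - 100 ≈ 280.376
  n=3: λ₃ = 27π²/0.558² - 100 ≈ 755.845
Since 3π²/0.558² ≈ 95.094 < 100, λ₁ < 0.
The n=1 mode grows fastest (−λₙ is largest for n=1) → dominates.
Asymptotic: v ~ c₁ sin(πx/0.558) e^{4.906t} (exponential growth at rate −λ₁ ≈ 4.906).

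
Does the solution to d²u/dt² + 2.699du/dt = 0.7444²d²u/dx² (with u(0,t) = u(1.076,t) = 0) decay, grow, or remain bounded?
u → 0. Damping (γ=2.699) dissipates energy; oscillations decay exponentially.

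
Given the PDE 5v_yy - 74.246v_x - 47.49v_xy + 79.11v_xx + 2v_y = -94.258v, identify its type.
Rewriting in standard form: 79.11v_xx - 47.49v_xy + 5v_yy - 74.246v_x + 2v_y + 94.258v = 0. The second-order coefficients are A = 79.11, B = -47.49, C = 5. Since B² - 4AC = 673.1001 > 0, this is a hyperbolic PDE.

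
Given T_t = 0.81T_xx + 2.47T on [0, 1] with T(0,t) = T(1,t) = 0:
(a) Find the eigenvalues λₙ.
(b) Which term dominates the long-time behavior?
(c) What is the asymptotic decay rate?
Eigenvalues: λₙ = 0.81n²π²/1² - 2.47.
First three modes:
  n=1: λ₁ = 0.81π² - 2.47 ≈ 5.524
  n=2: λ₂ = 3.24π² - 2.47 ≈ 29.508
  n=3: λ₃ = 7.29π² - 2.47 ≈ 69.479
Since 0.81π² ≈ 7.994 > 2.47, all λₙ > 0.
The n=1 mode decays slowest → dominates as t → ∞.
Asymptotic: T ~ c₁ sin(πx/1) e^{-λ₁t} with decay rate λ₁ ≈ 5.524.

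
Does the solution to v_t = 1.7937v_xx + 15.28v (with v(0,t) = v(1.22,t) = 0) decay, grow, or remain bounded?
v grows unboundedly. Reaction dominates diffusion (r=15.28 > κπ²/L²≈11.89); solution grows exponentially.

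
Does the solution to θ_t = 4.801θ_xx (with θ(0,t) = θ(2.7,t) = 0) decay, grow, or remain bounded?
θ → 0. Heat diffuses out through both boundaries.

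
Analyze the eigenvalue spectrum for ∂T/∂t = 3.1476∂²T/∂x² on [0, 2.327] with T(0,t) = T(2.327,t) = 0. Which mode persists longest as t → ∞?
Eigenvalues: λₙ = 3.1476n²π²/2.327².
First three modes:
  n=1: λ₁ = 3.1476π²/2.327² ≈ 5.737
  n=2: λ₂ = 12.5904π²/2.327² ≈ 22.948 (4× faster decay)
  n=3: λ₃ = 28.3284π²/2.327² ≈ 51.633 (9× faster decay)
As t → ∞, higher modes decay exponentially faster. The n=1 mode dominates: T ~ c₁ sin(πx/2.327) e^{-λ₁t}.
Decay rate: λ₁ = 3.1476π²/2.327² ≈ 5.737.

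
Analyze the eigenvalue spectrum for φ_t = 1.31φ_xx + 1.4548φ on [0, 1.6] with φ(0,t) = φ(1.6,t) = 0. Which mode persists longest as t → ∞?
Eigenvalues: λₙ = 1.31n²π²/1.6² - 1.4548.
First three modes:
  n=1: λ₁ = 1.31π²/1.6² - 1.4548 ≈ 3.596
  n=2: λ₂ = 5.24π²/1.6² - 1.4548 ≈ 18.747
  n=3: λ₃ = 11.79π²/1.6² - 1.4548 ≈ 43.999
Since 1.31π²/1.6² ≈ 5.05 > 1.4548, all λₙ > 0.
The n=1 mode decays slowest → dominates as t → ∞.
Asymptotic: φ ~ c₁ sin(πx/1.6) e^{-λ₁t} with decay rate λ₁ ≈ 3.596.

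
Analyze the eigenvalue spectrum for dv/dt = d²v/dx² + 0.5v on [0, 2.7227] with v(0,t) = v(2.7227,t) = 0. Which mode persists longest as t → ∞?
Eigenvalues: λₙ = n²π²/2.7227² - 0.5.
First three modes:
  n=1: λ₁ = π²/2.7227² - 0.5 ≈ 0.831
  n=2: λ₂ = 4π²/2.7227² - 0.5 ≈ 4.825
  n=3: λ₃ = 9π²/2.7227² - 0.5 ≈ 11.482
Since π²/2.7227² ≈ 1.331 > 0.5, all λₙ > 0.
The n=1 mode decays slowest → dominates as t → ∞.
Asymptotic: v ~ c₁ sin(πx/2.7227) e^{-λ₁t} with decay rate λ₁ ≈ 0.831.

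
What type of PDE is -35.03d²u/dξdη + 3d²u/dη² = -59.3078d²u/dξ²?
Rewriting in standard form: 59.3078d²u/dξ² - 35.03d²u/dξdη + 3d²u/dη² = 0. With A = 59.3078, B = -35.03, C = 3, the discriminant is 515.4073. This is a hyperbolic PDE.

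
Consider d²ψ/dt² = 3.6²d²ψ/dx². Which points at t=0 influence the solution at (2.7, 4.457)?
Domain of dependence: [-13.3452, 18.7452]. Signals travel at speed 3.6, so data within |x - 2.7| ≤ 3.6·4.457 = 16.0452 can reach the point.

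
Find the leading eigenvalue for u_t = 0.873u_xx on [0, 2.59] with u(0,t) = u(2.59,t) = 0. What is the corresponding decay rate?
Eigenvalues: λₙ = 0.873n²π²/2.59².
First three modes:
  n=1: λ₁ = 0.873π²/2.59² ≈ 1.284
  n=2: λ₂ = 3.492π²/2.59² ≈ 5.138 (4× faster decay)
  n=3: λ₃ = 7.857π²/2.59² ≈ 11.56 (9× faster decay)
As t → ∞, higher modes decay exponentially faster. The n=1 mode dominates: u ~ c₁ sin(πx/2.59) e^{-λ₁t}.
Decay rate: λ₁ = 0.873π²/2.59² ≈ 1.284.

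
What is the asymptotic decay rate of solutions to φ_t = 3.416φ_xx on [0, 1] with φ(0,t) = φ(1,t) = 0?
Eigenvalues: λₙ = 3.416n²π².
First three modes:
  n=1: λ₁ = 3.416π² ≈ 33.715
  n=2: λ₂ = 13.664π² ≈ 134.858 (4× faster decay)
  n=3: λ₃ = 30.744π² ≈ 303.431 (9× faster decay)
As t → ∞, higher modes decay exponentially faster. The n=1 mode dominates: φ ~ c₁ sin(πx) e^{-λ₁t}.
Decay rate: λ₁ = 3.416π² ≈ 33.715.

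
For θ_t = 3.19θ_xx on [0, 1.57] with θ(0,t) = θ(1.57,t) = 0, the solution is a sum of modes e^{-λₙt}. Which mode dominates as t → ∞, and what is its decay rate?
Eigenvalues: λₙ = 3.19n²π²/1.57².
First three modes:
  n=1: λ₁ = 3.19π²/1.57² ≈ 12.773
  n=2: λ₂ = 12.76π²/1.57² ≈ 51.092 (4× faster decay)
  n=3: λ₃ = 28.71π²/1.57² ≈ 114.957 (9× faster decay)
As t → ∞, higher modes decay exponentially faster. The n=1 mode dominates: θ ~ c₁ sin(πx/1.57) e^{-λ₁t}.
Decay rate: λ₁ = 3.19π²/1.57² ≈ 12.773.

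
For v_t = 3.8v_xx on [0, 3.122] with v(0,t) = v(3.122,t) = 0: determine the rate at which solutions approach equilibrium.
Eigenvalues: λₙ = 3.8n²π²/3.122².
First three modes:
  n=1: λ₁ = 3.8π²/3.122² ≈ 3.848
  n=2: λ₂ = 15.2π²/3.122² ≈ 15.391 (4× faster decay)
  n=3: λ₃ = 34.2π²/3.122² ≈ 34.631 (9× faster decay)
As t → ∞, higher modes decay exponentially faster. The n=1 mode dominates: v ~ c₁ sin(πx/3.122) e^{-λ₁t}.
Decay rate: λ₁ = 3.8π²/3.122² ≈ 3.848.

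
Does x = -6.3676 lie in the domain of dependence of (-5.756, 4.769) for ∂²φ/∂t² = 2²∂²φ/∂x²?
Yes. The domain of dependence is [-15.294, 3.782], and -6.3676 ∈ [-15.294, 3.782].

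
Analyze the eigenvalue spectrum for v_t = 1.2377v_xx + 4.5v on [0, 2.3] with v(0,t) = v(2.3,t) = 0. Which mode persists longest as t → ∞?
Eigenvalues: λₙ = 1.2377n²π²/2.3² - 4.5.
First three modes:
  n=1: λ₁ = 1.2377π²/2.3² - 4.5 ≈ -2.191
  n=2: λ₂ = 4.9508π²/2.3² - 4.5 ≈ 4.737
  n=3: λ₃ = 11.1393π²/2.3² - 4.5 ≈ 16.283
Since 1.2377π²/2.3² ≈ 2.309 < 4.5, λ₁ < 0.
The n=1 mode grows fastest (−λₙ is largest for n=1) → dominates.
Asymptotic: v ~ c₁ sin(πx/2.3) e^{2.191t} (exponential growth at rate −λ₁ ≈ 2.191).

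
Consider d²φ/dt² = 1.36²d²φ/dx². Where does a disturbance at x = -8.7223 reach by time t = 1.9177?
Domain of influence: [-11.330372, -6.114228]. Data at x = -8.7223 spreads outward at speed 1.36.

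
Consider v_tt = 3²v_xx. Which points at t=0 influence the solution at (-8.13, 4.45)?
Domain of dependence: [-21.48, 5.22]. Signals travel at speed 3, so data within |x - -8.13| ≤ 3·4.45 = 13.35 can reach the point.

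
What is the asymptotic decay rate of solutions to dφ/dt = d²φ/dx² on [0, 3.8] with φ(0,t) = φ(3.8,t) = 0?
Eigenvalues: λₙ = n²π²/3.8².
First three modes:
  n=1: λ₁ = π²/3.8² ≈ 0.683
  n=2: λ₂ = 4π²/3.8² ≈ 2.734 (4× faster decay)
  n=3: λ₃ = 9π²/3.8² ≈ 6.151 (9× faster decay)
As t → ∞, higher modes decay exponentially faster. The n=1 mode dominates: φ ~ c₁ sin(πx/3.8) e^{-λ₁t}.
Decay rate: λ₁ = π²/3.8² ≈ 0.683.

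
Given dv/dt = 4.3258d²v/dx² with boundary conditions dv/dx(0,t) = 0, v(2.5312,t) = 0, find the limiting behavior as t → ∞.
v → 0. Heat escapes through the Dirichlet boundary.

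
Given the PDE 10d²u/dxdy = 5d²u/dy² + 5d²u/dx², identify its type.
Rewriting in standard form: -5d²u/dx² + 10d²u/dxdy - 5d²u/dy² = 0. The second-order coefficients are A = -5, B = 10, C = -5. Since B² - 4AC = 0 = 0, this is a parabolic PDE.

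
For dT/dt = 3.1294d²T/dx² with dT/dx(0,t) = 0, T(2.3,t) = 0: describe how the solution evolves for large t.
T → 0. Heat escapes through the Dirichlet boundary.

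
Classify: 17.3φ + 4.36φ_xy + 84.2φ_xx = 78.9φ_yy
Rewriting in standard form: 84.2φ_xx + 4.36φ_xy - 78.9φ_yy + 17.3φ = 0. Hyperbolic (discriminant = 26592.5296).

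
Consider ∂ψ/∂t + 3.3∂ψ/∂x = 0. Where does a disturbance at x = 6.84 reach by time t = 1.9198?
At x = 13.17534. The characteristic carries data from (6.84, 0) to (13.17534, 1.9198).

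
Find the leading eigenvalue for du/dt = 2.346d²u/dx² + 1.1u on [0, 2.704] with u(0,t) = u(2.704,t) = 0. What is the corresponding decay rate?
Eigenvalues: λₙ = 2.346n²π²/2.704² - 1.1.
First three modes:
  n=1: λ₁ = 2.346π²/2.704² - 1.1 ≈ 2.067
  n=2: λ₂ = 9.384π²/2.704² - 1.1 ≈ 11.567
  n=3: λ₃ = 21.114π²/2.704² - 1.1 ≈ 27.401
Since 2.346π²/2.704² ≈ 3.167 > 1.1, all λₙ > 0.
The n=1 mode decays slowest → dominates as t → ∞.
Asymptotic: u ~ c₁ sin(πx/2.704) e^{-λ₁t} with decay rate λ₁ ≈ 2.067.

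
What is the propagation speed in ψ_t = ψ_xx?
Infinite. The heat equation is parabolic, not hyperbolic, so disturbances propagate instantly.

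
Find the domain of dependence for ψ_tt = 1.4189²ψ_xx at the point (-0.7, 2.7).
Domain of dependence: [-4.53103, 3.13103]. Signals travel at speed 1.4189, so data within |x - -0.7| ≤ 1.4189·2.7 = 3.83103 can reach the point.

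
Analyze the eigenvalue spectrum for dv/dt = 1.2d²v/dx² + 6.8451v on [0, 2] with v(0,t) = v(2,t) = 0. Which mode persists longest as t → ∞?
Eigenvalues: λₙ = 1.2n²π²/2² - 6.8451.
First three modes:
  n=1: λ₁ = 1.2π²/2² - 6.8451 ≈ -3.884
  n=2: λ₂ = 4.8π²/2² - 6.8451 ≈ 4.998
  n=3: λ₃ = 10.8π²/2² - 6.8451 ≈ 19.803
Since 1.2π²/2² ≈ 2.961 < 6.8451, λ₁ < 0.
The n=1 mode grows fastest (−λₙ is largest for n=1) → dominates.
Asymptotic: v ~ c₁ sin(πx/2) e^{3.884t} (exponential growth at rate −λ₁ ≈ 3.884).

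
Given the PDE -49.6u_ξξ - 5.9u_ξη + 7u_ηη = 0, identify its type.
The second-order coefficients are A = -49.6, B = -5.9, C = 7. Since B² - 4AC = 1423.61 > 0, this is a hyperbolic PDE.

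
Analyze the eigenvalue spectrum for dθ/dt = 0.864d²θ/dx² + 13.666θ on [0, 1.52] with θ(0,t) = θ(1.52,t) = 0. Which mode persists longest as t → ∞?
Eigenvalues: λₙ = 0.864n²π²/1.52² - 13.666.
First three modes:
  n=1: λ₁ = 0.864π²/1.52² - 13.666 ≈ -9.975
  n=2: λ₂ = 3.456π²/1.52² - 13.666 ≈ 1.097
  n=3: λ₃ = 7.776π²/1.52² - 13.666 ≈ 19.552
Since 0.864π²/1.52² ≈ 3.691 < 13.666, λ₁ < 0.
The n=1 mode grows fastest (−λₙ is largest for n=1) → dominates.
Asymptotic: θ ~ c₁ sin(πx/1.52) e^{9.975t} (exponential growth at rate −λ₁ ≈ 9.975).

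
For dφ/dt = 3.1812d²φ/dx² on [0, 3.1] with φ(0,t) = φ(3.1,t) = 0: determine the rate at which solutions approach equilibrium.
Eigenvalues: λₙ = 3.1812n²π²/3.1².
First three modes:
  n=1: λ₁ = 3.1812π²/3.1² ≈ 3.267
  n=2: λ₂ = 12.7248π²/3.1² ≈ 13.069 (4× faster decay)
  n=3: λ₃ = 28.6308π²/3.1² ≈ 29.404 (9× faster decay)
As t → ∞, higher modes decay exponentially faster. The n=1 mode dominates: φ ~ c₁ sin(πx/3.1) e^{-λ₁t}.
Decay rate: λ₁ = 3.1812π²/3.1² ≈ 3.267.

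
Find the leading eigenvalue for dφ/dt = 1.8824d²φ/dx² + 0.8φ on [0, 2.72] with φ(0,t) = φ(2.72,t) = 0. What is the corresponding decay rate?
Eigenvalues: λₙ = 1.8824n²π²/2.72² - 0.8.
First three modes:
  n=1: λ₁ = 1.8824π²/2.72² - 0.8 ≈ 1.711
  n=2: λ₂ = 7.5296π²/2.72² - 0.8 ≈ 9.245
  n=3: λ₃ = 16.9416π²/2.72² - 0.8 ≈ 21.8
Since 1.8824π²/2.72² ≈ 2.511 > 0.8, all λₙ > 0.
The n=1 mode decays slowest → dominates as t → ∞.
Asymptotic: φ ~ c₁ sin(πx/2.72) e^{-λ₁t} with decay rate λ₁ ≈ 1.711.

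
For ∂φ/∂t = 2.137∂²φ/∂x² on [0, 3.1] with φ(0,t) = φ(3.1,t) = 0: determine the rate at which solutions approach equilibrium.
Eigenvalues: λₙ = 2.137n²π²/3.1².
First three modes:
  n=1: λ₁ = 2.137π²/3.1² ≈ 2.195
  n=2: λ₂ = 8.548π²/3.1² ≈ 8.779 (4× faster decay)
  n=3: λ₃ = 19.233π²/3.1² ≈ 19.753 (9× faster decay)
As t → ∞, higher modes decay exponentially faster. The n=1 mode dominates: φ ~ c₁ sin(πx/3.1) e^{-λ₁t}.
Decay rate: λ₁ = 2.137π²/3.1² ≈ 2.195.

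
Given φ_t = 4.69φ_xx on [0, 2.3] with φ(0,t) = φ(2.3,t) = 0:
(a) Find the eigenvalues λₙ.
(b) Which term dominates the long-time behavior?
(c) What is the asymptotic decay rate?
Eigenvalues: λₙ = 4.69n²π²/2.3².
First three modes:
  n=1: λ₁ = 4.69π²/2.3² ≈ 8.75
  n=2: λ₂ = 18.76π²/2.3² ≈ 35.001 (4× faster decay)
  n=3: λ₃ = 42.21π²/2.3² ≈ 78.752 (9× faster decay)
As t → ∞, higher modes decay exponentially faster. The n=1 mode dominates: φ ~ c₁ sin(πx/2.3) e^{-λ₁t}.
Decay rate: λ₁ = 4.69π²/2.3² ≈ 8.75.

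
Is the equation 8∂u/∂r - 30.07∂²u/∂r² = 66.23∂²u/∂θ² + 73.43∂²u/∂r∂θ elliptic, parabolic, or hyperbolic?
Rewriting in standard form: -30.07∂²u/∂r² - 73.43∂²u/∂r∂θ - 66.23∂²u/∂θ² + 8∂u/∂r = 0. Computing B² - 4AC with A = -30.07, B = -73.43, C = -66.23: discriminant = -2574.1795 (negative). Answer: elliptic.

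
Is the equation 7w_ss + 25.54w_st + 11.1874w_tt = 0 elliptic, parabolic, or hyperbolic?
Computing B² - 4AC with A = 7, B = 25.54, C = 11.1874: discriminant = 339.0444 (positive). Answer: hyperbolic.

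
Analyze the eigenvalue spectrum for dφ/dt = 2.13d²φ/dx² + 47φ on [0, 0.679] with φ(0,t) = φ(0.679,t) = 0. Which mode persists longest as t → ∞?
Eigenvalues: λₙ = 2.13n²π²/0.679² - 47.
First three modes:
  n=1: λ₁ = 2.13π²/0.679² - 47 ≈ -1.403
  n=2: λ₂ = 8.52π²/0.679² - 47 ≈ 135.389
  n=3: λ₃ = 19.17π²/0.679² - 47 ≈ 363.376
Since 2.13π²/0.679² ≈ 45.597 < 47, λ₁ < 0.
The n=1 mode grows fastest (−λₙ is largest for n=1) → dominates.
Asymptotic: φ ~ c₁ sin(πx/0.679) e^{1.403t} (exponential growth at rate −λ₁ ≈ 1.403).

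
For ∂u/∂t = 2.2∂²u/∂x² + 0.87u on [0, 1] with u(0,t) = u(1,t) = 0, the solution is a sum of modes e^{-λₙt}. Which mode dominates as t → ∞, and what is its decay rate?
Eigenvalues: λₙ = 2.2n²π²/1² - 0.87.
First three modes:
  n=1: λ₁ = 2.2π² - 0.87 ≈ 20.843
  n=2: λ₂ = 8.8π² - 0.87 ≈ 85.983
  n=3: λ₃ = 19.8π² - 0.87 ≈ 194.548
Since 2.2π² ≈ 21.713 > 0.87, all λₙ > 0.
The n=1 mode decays slowest → dominates as t → ∞.
Asymptotic: u ~ c₁ sin(πx/1) e^{-λ₁t} with decay rate λ₁ ≈ 20.843.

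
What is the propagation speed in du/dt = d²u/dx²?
Infinite. The heat equation is parabolic, not hyperbolic, so disturbances propagate instantly.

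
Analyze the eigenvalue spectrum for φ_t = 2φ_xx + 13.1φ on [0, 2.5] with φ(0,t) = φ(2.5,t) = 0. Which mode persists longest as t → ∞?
Eigenvalues: λₙ = 2n²π²/2.5² - 13.1.
First three modes:
  n=1: λ₁ = 2π²/2.5² - 13.1 ≈ -9.942
  n=2: λ₂ = 8π²/2.5² - 13.1 ≈ -0.467
  n=3: λ₃ = 18π²/2.5² - 13.1 ≈ 15.324
Since 2π²/2.5² ≈ 3.158 < 13.1, λ₁ < 0.
The n=1 mode grows fastest (−λₙ is largest for n=1) → dominates.
Asymptotic: φ ~ c₁ sin(πx/2.5) e^{9.942t} (exponential growth at rate −λ₁ ≈ 9.942).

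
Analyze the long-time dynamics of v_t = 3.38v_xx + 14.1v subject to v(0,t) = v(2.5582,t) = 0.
Long-time behavior: v grows unboundedly. Reaction dominates diffusion (r=14.1 > κπ²/L²≈5.1); solution grows exponentially.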